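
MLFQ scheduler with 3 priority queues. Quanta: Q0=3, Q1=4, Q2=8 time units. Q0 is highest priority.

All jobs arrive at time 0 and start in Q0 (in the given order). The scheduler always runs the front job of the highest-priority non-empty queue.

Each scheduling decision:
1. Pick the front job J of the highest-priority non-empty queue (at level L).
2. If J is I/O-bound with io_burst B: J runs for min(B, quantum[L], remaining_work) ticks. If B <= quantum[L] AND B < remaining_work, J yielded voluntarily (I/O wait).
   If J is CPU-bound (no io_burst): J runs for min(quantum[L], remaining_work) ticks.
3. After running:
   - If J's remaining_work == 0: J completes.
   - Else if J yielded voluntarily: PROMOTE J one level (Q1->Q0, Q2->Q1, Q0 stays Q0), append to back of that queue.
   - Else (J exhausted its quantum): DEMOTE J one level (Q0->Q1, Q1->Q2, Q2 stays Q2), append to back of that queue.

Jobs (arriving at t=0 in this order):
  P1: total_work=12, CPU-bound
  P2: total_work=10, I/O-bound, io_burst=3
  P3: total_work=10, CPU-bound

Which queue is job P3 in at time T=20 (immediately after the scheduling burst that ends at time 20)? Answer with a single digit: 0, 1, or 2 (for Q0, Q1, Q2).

t=0-3: P1@Q0 runs 3, rem=9, quantum used, demote→Q1. Q0=[P2,P3] Q1=[P1] Q2=[]
t=3-6: P2@Q0 runs 3, rem=7, I/O yield, promote→Q0. Q0=[P3,P2] Q1=[P1] Q2=[]
t=6-9: P3@Q0 runs 3, rem=7, quantum used, demote→Q1. Q0=[P2] Q1=[P1,P3] Q2=[]
t=9-12: P2@Q0 runs 3, rem=4, I/O yield, promote→Q0. Q0=[P2] Q1=[P1,P3] Q2=[]
t=12-15: P2@Q0 runs 3, rem=1, I/O yield, promote→Q0. Q0=[P2] Q1=[P1,P3] Q2=[]
t=15-16: P2@Q0 runs 1, rem=0, completes. Q0=[] Q1=[P1,P3] Q2=[]
t=16-20: P1@Q1 runs 4, rem=5, quantum used, demote→Q2. Q0=[] Q1=[P3] Q2=[P1]
t=20-24: P3@Q1 runs 4, rem=3, quantum used, demote→Q2. Q0=[] Q1=[] Q2=[P1,P3]
t=24-29: P1@Q2 runs 5, rem=0, completes. Q0=[] Q1=[] Q2=[P3]
t=29-32: P3@Q2 runs 3, rem=0, completes. Q0=[] Q1=[] Q2=[]

Answer: 1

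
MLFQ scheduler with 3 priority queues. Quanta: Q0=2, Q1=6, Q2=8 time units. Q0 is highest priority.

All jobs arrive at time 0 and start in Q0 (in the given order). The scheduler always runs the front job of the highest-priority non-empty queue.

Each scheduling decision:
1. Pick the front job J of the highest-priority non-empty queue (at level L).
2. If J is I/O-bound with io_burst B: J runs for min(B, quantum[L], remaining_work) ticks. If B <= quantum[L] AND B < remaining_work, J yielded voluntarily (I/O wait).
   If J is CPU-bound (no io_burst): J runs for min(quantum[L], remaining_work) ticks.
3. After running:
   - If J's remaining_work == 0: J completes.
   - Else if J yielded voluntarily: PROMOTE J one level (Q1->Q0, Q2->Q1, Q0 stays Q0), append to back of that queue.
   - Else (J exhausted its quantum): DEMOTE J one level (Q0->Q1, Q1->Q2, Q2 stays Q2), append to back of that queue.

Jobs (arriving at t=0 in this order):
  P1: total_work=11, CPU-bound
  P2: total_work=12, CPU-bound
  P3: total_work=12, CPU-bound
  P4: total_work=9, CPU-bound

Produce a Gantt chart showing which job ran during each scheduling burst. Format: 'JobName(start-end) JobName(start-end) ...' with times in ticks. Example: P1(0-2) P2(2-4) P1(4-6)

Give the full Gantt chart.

Answer: P1(0-2) P2(2-4) P3(4-6) P4(6-8) P1(8-14) P2(14-20) P3(20-26) P4(26-32) P1(32-35) P2(35-39) P3(39-43) P4(43-44)

Derivation:
t=0-2: P1@Q0 runs 2, rem=9, quantum used, demote→Q1. Q0=[P2,P3,P4] Q1=[P1] Q2=[]
t=2-4: P2@Q0 runs 2, rem=10, quantum used, demote→Q1. Q0=[P3,P4] Q1=[P1,P2] Q2=[]
t=4-6: P3@Q0 runs 2, rem=10, quantum used, demote→Q1. Q0=[P4] Q1=[P1,P2,P3] Q2=[]
t=6-8: P4@Q0 runs 2, rem=7, quantum used, demote→Q1. Q0=[] Q1=[P1,P2,P3,P4] Q2=[]
t=8-14: P1@Q1 runs 6, rem=3, quantum used, demote→Q2. Q0=[] Q1=[P2,P3,P4] Q2=[P1]
t=14-20: P2@Q1 runs 6, rem=4, quantum used, demote→Q2. Q0=[] Q1=[P3,P4] Q2=[P1,P2]
t=20-26: P3@Q1 runs 6, rem=4, quantum used, demote→Q2. Q0=[] Q1=[P4] Q2=[P1,P2,P3]
t=26-32: P4@Q1 runs 6, rem=1, quantum used, demote→Q2. Q0=[] Q1=[] Q2=[P1,P2,P3,P4]
t=32-35: P1@Q2 runs 3, rem=0, completes. Q0=[] Q1=[] Q2=[P2,P3,P4]
t=35-39: P2@Q2 runs 4, rem=0, completes. Q0=[] Q1=[] Q2=[P3,P4]
t=39-43: P3@Q2 runs 4, rem=0, completes. Q0=[] Q1=[] Q2=[P4]
t=43-44: P4@Q2 runs 1, rem=0, completes. Q0=[] Q1=[] Q2=[]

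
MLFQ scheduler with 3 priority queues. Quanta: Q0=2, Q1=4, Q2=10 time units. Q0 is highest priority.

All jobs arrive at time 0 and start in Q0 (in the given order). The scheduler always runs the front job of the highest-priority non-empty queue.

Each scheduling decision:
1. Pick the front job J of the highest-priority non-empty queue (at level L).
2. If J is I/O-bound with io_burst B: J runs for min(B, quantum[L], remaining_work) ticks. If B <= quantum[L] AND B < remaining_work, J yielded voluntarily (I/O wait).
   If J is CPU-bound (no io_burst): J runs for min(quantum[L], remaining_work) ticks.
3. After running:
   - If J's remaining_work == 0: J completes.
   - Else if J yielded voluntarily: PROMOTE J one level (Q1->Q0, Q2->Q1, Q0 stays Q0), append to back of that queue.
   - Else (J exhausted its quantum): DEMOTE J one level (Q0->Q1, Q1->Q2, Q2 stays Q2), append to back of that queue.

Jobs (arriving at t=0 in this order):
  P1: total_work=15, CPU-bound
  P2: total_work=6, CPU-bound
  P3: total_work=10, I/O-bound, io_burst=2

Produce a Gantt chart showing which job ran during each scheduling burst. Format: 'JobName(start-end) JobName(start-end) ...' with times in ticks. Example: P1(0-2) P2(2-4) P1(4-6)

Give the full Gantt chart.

Answer: P1(0-2) P2(2-4) P3(4-6) P3(6-8) P3(8-10) P3(10-12) P3(12-14) P1(14-18) P2(18-22) P1(22-31)

Derivation:
t=0-2: P1@Q0 runs 2, rem=13, quantum used, demote→Q1. Q0=[P2,P3] Q1=[P1] Q2=[]
t=2-4: P2@Q0 runs 2, rem=4, quantum used, demote→Q1. Q0=[P3] Q1=[P1,P2] Q2=[]
t=4-6: P3@Q0 runs 2, rem=8, I/O yield, promote→Q0. Q0=[P3] Q1=[P1,P2] Q2=[]
t=6-8: P3@Q0 runs 2, rem=6, I/O yield, promote→Q0. Q0=[P3] Q1=[P1,P2] Q2=[]
t=8-10: P3@Q0 runs 2, rem=4, I/O yield, promote→Q0. Q0=[P3] Q1=[P1,P2] Q2=[]
t=10-12: P3@Q0 runs 2, rem=2, I/O yield, promote→Q0. Q0=[P3] Q1=[P1,P2] Q2=[]
t=12-14: P3@Q0 runs 2, rem=0, completes. Q0=[] Q1=[P1,P2] Q2=[]
t=14-18: P1@Q1 runs 4, rem=9, quantum used, demote→Q2. Q0=[] Q1=[P2] Q2=[P1]
t=18-22: P2@Q1 runs 4, rem=0, completes. Q0=[] Q1=[] Q2=[P1]
t=22-31: P1@Q2 runs 9, rem=0, completes. Q0=[] Q1=[] Q2=[]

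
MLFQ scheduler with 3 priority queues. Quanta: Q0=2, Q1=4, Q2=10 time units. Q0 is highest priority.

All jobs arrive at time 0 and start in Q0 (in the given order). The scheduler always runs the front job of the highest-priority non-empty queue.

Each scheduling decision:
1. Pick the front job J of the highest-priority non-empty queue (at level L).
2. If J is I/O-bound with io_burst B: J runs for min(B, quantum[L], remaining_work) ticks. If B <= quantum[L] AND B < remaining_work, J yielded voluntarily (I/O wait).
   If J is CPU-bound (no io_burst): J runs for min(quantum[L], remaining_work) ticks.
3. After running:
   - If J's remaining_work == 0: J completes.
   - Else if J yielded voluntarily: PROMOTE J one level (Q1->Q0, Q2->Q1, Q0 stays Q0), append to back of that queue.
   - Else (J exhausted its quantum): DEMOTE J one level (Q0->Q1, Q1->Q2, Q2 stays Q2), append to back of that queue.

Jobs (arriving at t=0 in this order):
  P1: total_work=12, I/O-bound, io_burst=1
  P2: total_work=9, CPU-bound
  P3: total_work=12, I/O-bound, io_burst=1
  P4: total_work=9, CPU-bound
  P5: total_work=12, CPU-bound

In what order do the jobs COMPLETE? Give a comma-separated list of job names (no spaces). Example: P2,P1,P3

Answer: P1,P3,P2,P4,P5

Derivation:
t=0-1: P1@Q0 runs 1, rem=11, I/O yield, promote→Q0. Q0=[P2,P3,P4,P5,P1] Q1=[] Q2=[]
t=1-3: P2@Q0 runs 2, rem=7, quantum used, demote→Q1. Q0=[P3,P4,P5,P1] Q1=[P2] Q2=[]
t=3-4: P3@Q0 runs 1, rem=11, I/O yield, promote→Q0. Q0=[P4,P5,P1,P3] Q1=[P2] Q2=[]
t=4-6: P4@Q0 runs 2, rem=7, quantum used, demote→Q1. Q0=[P5,P1,P3] Q1=[P2,P4] Q2=[]
t=6-8: P5@Q0 runs 2, rem=10, quantum used, demote→Q1. Q0=[P1,P3] Q1=[P2,P4,P5] Q2=[]
t=8-9: P1@Q0 runs 1, rem=10, I/O yield, promote→Q0. Q0=[P3,P1] Q1=[P2,P4,P5] Q2=[]
t=9-10: P3@Q0 runs 1, rem=10, I/O yield, promote→Q0. Q0=[P1,P3] Q1=[P2,P4,P5] Q2=[]
t=10-11: P1@Q0 runs 1, rem=9, I/O yield, promote→Q0. Q0=[P3,P1] Q1=[P2,P4,P5] Q2=[]
t=11-12: P3@Q0 runs 1, rem=9, I/O yield, promote→Q0. Q0=[P1,P3] Q1=[P2,P4,P5] Q2=[]
t=12-13: P1@Q0 runs 1, rem=8, I/O yield, promote→Q0. Q0=[P3,P1] Q1=[P2,P4,P5] Q2=[]
t=13-14: P3@Q0 runs 1, rem=8, I/O yield, promote→Q0. Q0=[P1,P3] Q1=[P2,P4,P5] Q2=[]
t=14-15: P1@Q0 runs 1, rem=7, I/O yield, promote→Q0. Q0=[P3,P1] Q1=[P2,P4,P5] Q2=[]
t=15-16: P3@Q0 runs 1, rem=7, I/O yield, promote→Q0. Q0=[P1,P3] Q1=[P2,P4,P5] Q2=[]
t=16-17: P1@Q0 runs 1, rem=6, I/O yield, promote→Q0. Q0=[P3,P1] Q1=[P2,P4,P5] Q2=[]
t=17-18: P3@Q0 runs 1, rem=6, I/O yield, promote→Q0. Q0=[P1,P3] Q1=[P2,P4,P5] Q2=[]
t=18-19: P1@Q0 runs 1, rem=5, I/O yield, promote→Q0. Q0=[P3,P1] Q1=[P2,P4,P5] Q2=[]
t=19-20: P3@Q0 runs 1, rem=5, I/O yield, promote→Q0. Q0=[P1,P3] Q1=[P2,P4,P5] Q2=[]
t=20-21: P1@Q0 runs 1, rem=4, I/O yield, promote→Q0. Q0=[P3,P1] Q1=[P2,P4,P5] Q2=[]
t=21-22: P3@Q0 runs 1, rem=4, I/O yield, promote→Q0. Q0=[P1,P3] Q1=[P2,P4,P5] Q2=[]
t=22-23: P1@Q0 runs 1, rem=3, I/O yield, promote→Q0. Q0=[P3,P1] Q1=[P2,P4,P5] Q2=[]
t=23-24: P3@Q0 runs 1, rem=3, I/O yield, promote→Q0. Q0=[P1,P3] Q1=[P2,P4,P5] Q2=[]
t=24-25: P1@Q0 runs 1, rem=2, I/O yield, promote→Q0. Q0=[P3,P1] Q1=[P2,P4,P5] Q2=[]
t=25-26: P3@Q0 runs 1, rem=2, I/O yield, promote→Q0. Q0=[P1,P3] Q1=[P2,P4,P5] Q2=[]
t=26-27: P1@Q0 runs 1, rem=1, I/O yield, promote→Q0. Q0=[P3,P1] Q1=[P2,P4,P5] Q2=[]
t=27-28: P3@Q0 runs 1, rem=1, I/O yield, promote→Q0. Q0=[P1,P3] Q1=[P2,P4,P5] Q2=[]
t=28-29: P1@Q0 runs 1, rem=0, completes. Q0=[P3] Q1=[P2,P4,P5] Q2=[]
t=29-30: P3@Q0 runs 1, rem=0, completes. Q0=[] Q1=[P2,P4,P5] Q2=[]
t=30-34: P2@Q1 runs 4, rem=3, quantum used, demote→Q2. Q0=[] Q1=[P4,P5] Q2=[P2]
t=34-38: P4@Q1 runs 4, rem=3, quantum used, demote→Q2. Q0=[] Q1=[P5] Q2=[P2,P4]
t=38-42: P5@Q1 runs 4, rem=6, quantum used, demote→Q2. Q0=[] Q1=[] Q2=[P2,P4,P5]
t=42-45: P2@Q2 runs 3, rem=0, completes. Q0=[] Q1=[] Q2=[P4,P5]
t=45-48: P4@Q2 runs 3, rem=0, completes. Q0=[] Q1=[] Q2=[P5]
t=48-54: P5@Q2 runs 6, rem=0, completes. Q0=[] Q1=[] Q2=[]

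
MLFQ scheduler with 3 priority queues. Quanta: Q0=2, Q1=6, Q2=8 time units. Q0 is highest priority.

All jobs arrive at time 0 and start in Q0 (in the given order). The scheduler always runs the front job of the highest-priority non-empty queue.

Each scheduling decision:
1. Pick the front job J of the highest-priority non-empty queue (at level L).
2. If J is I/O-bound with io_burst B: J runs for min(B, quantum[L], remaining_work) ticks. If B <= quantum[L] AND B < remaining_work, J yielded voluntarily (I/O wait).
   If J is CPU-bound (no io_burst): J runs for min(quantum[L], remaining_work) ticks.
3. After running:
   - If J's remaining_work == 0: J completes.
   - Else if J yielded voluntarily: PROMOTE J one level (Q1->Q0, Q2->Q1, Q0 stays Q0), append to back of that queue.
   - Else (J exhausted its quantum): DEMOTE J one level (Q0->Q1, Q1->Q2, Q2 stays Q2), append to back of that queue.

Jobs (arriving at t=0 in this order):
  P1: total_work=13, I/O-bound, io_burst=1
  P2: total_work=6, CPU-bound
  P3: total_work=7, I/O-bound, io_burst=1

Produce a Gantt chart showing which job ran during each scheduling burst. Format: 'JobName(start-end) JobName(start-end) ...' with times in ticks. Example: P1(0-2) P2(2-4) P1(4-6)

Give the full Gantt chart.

Answer: P1(0-1) P2(1-3) P3(3-4) P1(4-5) P3(5-6) P1(6-7) P3(7-8) P1(8-9) P3(9-10) P1(10-11) P3(11-12) P1(12-13) P3(13-14) P1(14-15) P3(15-16) P1(16-17) P1(17-18) P1(18-19) P1(19-20) P1(20-21) P1(21-22) P2(22-26)

Derivation:
t=0-1: P1@Q0 runs 1, rem=12, I/O yield, promote→Q0. Q0=[P2,P3,P1] Q1=[] Q2=[]
t=1-3: P2@Q0 runs 2, rem=4, quantum used, demote→Q1. Q0=[P3,P1] Q1=[P2] Q2=[]
t=3-4: P3@Q0 runs 1, rem=6, I/O yield, promote→Q0. Q0=[P1,P3] Q1=[P2] Q2=[]
t=4-5: P1@Q0 runs 1, rem=11, I/O yield, promote→Q0. Q0=[P3,P1] Q1=[P2] Q2=[]
t=5-6: P3@Q0 runs 1, rem=5, I/O yield, promote→Q0. Q0=[P1,P3] Q1=[P2] Q2=[]
t=6-7: P1@Q0 runs 1, rem=10, I/O yield, promote→Q0. Q0=[P3,P1] Q1=[P2] Q2=[]
t=7-8: P3@Q0 runs 1, rem=4, I/O yield, promote→Q0. Q0=[P1,P3] Q1=[P2] Q2=[]
t=8-9: P1@Q0 runs 1, rem=9, I/O yield, promote→Q0. Q0=[P3,P1] Q1=[P2] Q2=[]
t=9-10: P3@Q0 runs 1, rem=3, I/O yield, promote→Q0. Q0=[P1,P3] Q1=[P2] Q2=[]
t=10-11: P1@Q0 runs 1, rem=8, I/O yield, promote→Q0. Q0=[P3,P1] Q1=[P2] Q2=[]
t=11-12: P3@Q0 runs 1, rem=2, I/O yield, promote→Q0. Q0=[P1,P3] Q1=[P2] Q2=[]
t=12-13: P1@Q0 runs 1, rem=7, I/O yield, promote→Q0. Q0=[P3,P1] Q1=[P2] Q2=[]
t=13-14: P3@Q0 runs 1, rem=1, I/O yield, promote→Q0. Q0=[P1,P3] Q1=[P2] Q2=[]
t=14-15: P1@Q0 runs 1, rem=6, I/O yield, promote→Q0. Q0=[P3,P1] Q1=[P2] Q2=[]
t=15-16: P3@Q0 runs 1, rem=0, completes. Q0=[P1] Q1=[P2] Q2=[]
t=16-17: P1@Q0 runs 1, rem=5, I/O yield, promote→Q0. Q0=[P1] Q1=[P2] Q2=[]
t=17-18: P1@Q0 runs 1, rem=4, I/O yield, promote→Q0. Q0=[P1] Q1=[P2] Q2=[]
t=18-19: P1@Q0 runs 1, rem=3, I/O yield, promote→Q0. Q0=[P1] Q1=[P2] Q2=[]
t=19-20: P1@Q0 runs 1, rem=2, I/O yield, promote→Q0. Q0=[P1] Q1=[P2] Q2=[]
t=20-21: P1@Q0 runs 1, rem=1, I/O yield, promote→Q0. Q0=[P1] Q1=[P2] Q2=[]
t=21-22: P1@Q0 runs 1, rem=0, completes. Q0=[] Q1=[P2] Q2=[]
t=22-26: P2@Q1 runs 4, rem=0, completes. Q0=[] Q1=[] Q2=[]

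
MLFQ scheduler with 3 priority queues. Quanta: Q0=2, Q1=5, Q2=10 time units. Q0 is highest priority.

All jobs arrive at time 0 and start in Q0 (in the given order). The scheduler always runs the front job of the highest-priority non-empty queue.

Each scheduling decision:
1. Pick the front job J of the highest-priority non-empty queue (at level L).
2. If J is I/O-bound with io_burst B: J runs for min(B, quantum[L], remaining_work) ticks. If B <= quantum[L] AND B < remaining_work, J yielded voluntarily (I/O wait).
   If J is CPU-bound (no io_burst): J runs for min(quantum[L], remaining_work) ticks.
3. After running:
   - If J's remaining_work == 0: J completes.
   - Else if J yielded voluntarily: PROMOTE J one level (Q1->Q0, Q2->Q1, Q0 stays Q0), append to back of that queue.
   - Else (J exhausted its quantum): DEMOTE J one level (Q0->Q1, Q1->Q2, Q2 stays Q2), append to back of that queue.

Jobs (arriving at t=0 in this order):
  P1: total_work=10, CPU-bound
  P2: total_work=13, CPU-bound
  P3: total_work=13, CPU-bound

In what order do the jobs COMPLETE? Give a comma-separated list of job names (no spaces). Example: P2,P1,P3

Answer: P1,P2,P3

Derivation:
t=0-2: P1@Q0 runs 2, rem=8, quantum used, demote→Q1. Q0=[P2,P3] Q1=[P1] Q2=[]
t=2-4: P2@Q0 runs 2, rem=11, quantum used, demote→Q1. Q0=[P3] Q1=[P1,P2] Q2=[]
t=4-6: P3@Q0 runs 2, rem=11, quantum used, demote→Q1. Q0=[] Q1=[P1,P2,P3] Q2=[]
t=6-11: P1@Q1 runs 5, rem=3, quantum used, demote→Q2. Q0=[] Q1=[P2,P3] Q2=[P1]
t=11-16: P2@Q1 runs 5, rem=6, quantum used, demote→Q2. Q0=[] Q1=[P3] Q2=[P1,P2]
t=16-21: P3@Q1 runs 5, rem=6, quantum used, demote→Q2. Q0=[] Q1=[] Q2=[P1,P2,P3]
t=21-24: P1@Q2 runs 3, rem=0, completes. Q0=[] Q1=[] Q2=[P2,P3]
t=24-30: P2@Q2 runs 6, rem=0, completes. Q0=[] Q1=[] Q2=[P3]
t=30-36: P3@Q2 runs 6, rem=0, completes. Q0=[] Q1=[] Q2=[]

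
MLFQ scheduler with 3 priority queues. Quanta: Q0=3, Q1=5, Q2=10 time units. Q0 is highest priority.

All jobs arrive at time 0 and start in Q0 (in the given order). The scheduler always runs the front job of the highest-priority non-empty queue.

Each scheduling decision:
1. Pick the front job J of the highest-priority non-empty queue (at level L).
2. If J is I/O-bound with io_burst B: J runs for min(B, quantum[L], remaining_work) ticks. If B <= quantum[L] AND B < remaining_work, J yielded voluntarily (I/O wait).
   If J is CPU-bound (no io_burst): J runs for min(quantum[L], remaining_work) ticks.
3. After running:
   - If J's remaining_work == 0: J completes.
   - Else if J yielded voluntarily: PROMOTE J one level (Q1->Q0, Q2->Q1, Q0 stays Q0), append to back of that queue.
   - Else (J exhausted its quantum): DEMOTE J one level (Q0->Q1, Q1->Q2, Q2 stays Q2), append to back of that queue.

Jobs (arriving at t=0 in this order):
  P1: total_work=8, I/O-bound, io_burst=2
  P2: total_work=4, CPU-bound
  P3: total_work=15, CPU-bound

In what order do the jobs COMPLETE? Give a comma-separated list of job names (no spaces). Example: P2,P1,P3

Answer: P1,P2,P3

Derivation:
t=0-2: P1@Q0 runs 2, rem=6, I/O yield, promote→Q0. Q0=[P2,P3,P1] Q1=[] Q2=[]
t=2-5: P2@Q0 runs 3, rem=1, quantum used, demote→Q1. Q0=[P3,P1] Q1=[P2] Q2=[]
t=5-8: P3@Q0 runs 3, rem=12, quantum used, demote→Q1. Q0=[P1] Q1=[P2,P3] Q2=[]
t=8-10: P1@Q0 runs 2, rem=4, I/O yield, promote→Q0. Q0=[P1] Q1=[P2,P3] Q2=[]
t=10-12: P1@Q0 runs 2, rem=2, I/O yield, promote→Q0. Q0=[P1] Q1=[P2,P3] Q2=[]
t=12-14: P1@Q0 runs 2, rem=0, completes. Q0=[] Q1=[P2,P3] Q2=[]
t=14-15: P2@Q1 runs 1, rem=0, completes. Q0=[] Q1=[P3] Q2=[]
t=15-20: P3@Q1 runs 5, rem=7, quantum used, demote→Q2. Q0=[] Q1=[] Q2=[P3]
t=20-27: P3@Q2 runs 7, rem=0, completes. Q0=[] Q1=[] Q2=[]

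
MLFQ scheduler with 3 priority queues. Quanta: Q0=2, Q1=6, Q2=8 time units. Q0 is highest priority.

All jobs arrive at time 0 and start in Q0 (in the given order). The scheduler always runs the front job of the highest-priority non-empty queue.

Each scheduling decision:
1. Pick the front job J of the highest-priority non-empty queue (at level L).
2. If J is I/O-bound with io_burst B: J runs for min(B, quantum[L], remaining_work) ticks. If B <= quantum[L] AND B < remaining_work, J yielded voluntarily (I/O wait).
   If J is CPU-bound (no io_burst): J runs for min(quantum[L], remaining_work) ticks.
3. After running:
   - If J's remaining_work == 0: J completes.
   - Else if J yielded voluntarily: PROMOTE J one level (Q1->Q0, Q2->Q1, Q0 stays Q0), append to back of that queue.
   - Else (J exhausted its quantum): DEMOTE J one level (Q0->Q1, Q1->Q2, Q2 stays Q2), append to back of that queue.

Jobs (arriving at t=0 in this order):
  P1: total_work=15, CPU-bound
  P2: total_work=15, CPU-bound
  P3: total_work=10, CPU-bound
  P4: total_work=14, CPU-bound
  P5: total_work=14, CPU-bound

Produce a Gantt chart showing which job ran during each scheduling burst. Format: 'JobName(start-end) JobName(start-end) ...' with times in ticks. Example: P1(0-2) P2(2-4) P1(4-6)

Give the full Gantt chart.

Answer: P1(0-2) P2(2-4) P3(4-6) P4(6-8) P5(8-10) P1(10-16) P2(16-22) P3(22-28) P4(28-34) P5(34-40) P1(40-47) P2(47-54) P3(54-56) P4(56-62) P5(62-68)

Derivation:
t=0-2: P1@Q0 runs 2, rem=13, quantum used, demote→Q1. Q0=[P2,P3,P4,P5] Q1=[P1] Q2=[]
t=2-4: P2@Q0 runs 2, rem=13, quantum used, demote→Q1. Q0=[P3,P4,P5] Q1=[P1,P2] Q2=[]
t=4-6: P3@Q0 runs 2, rem=8, quantum used, demote→Q1. Q0=[P4,P5] Q1=[P1,P2,P3] Q2=[]
t=6-8: P4@Q0 runs 2, rem=12, quantum used, demote→Q1. Q0=[P5] Q1=[P1,P2,P3,P4] Q2=[]
t=8-10: P5@Q0 runs 2, rem=12, quantum used, demote→Q1. Q0=[] Q1=[P1,P2,P3,P4,P5] Q2=[]
t=10-16: P1@Q1 runs 6, rem=7, quantum used, demote→Q2. Q0=[] Q1=[P2,P3,P4,P5] Q2=[P1]
t=16-22: P2@Q1 runs 6, rem=7, quantum used, demote→Q2. Q0=[] Q1=[P3,P4,P5] Q2=[P1,P2]
t=22-28: P3@Q1 runs 6, rem=2, quantum used, demote→Q2. Q0=[] Q1=[P4,P5] Q2=[P1,P2,P3]
t=28-34: P4@Q1 runs 6, rem=6, quantum used, demote→Q2. Q0=[] Q1=[P5] Q2=[P1,P2,P3,P4]
t=34-40: P5@Q1 runs 6, rem=6, quantum used, demote→Q2. Q0=[] Q1=[] Q2=[P1,P2,P3,P4,P5]
t=40-47: P1@Q2 runs 7, rem=0, completes. Q0=[] Q1=[] Q2=[P2,P3,P4,P5]
t=47-54: P2@Q2 runs 7, rem=0, completes. Q0=[] Q1=[] Q2=[P3,P4,P5]
t=54-56: P3@Q2 runs 2, rem=0, completes. Q0=[] Q1=[] Q2=[P4,P5]
t=56-62: P4@Q2 runs 6, rem=0, completes. Q0=[] Q1=[] Q2=[P5]
t=62-68: P5@Q2 runs 6, rem=0, completes. Q0=[] Q1=[] Q2=[]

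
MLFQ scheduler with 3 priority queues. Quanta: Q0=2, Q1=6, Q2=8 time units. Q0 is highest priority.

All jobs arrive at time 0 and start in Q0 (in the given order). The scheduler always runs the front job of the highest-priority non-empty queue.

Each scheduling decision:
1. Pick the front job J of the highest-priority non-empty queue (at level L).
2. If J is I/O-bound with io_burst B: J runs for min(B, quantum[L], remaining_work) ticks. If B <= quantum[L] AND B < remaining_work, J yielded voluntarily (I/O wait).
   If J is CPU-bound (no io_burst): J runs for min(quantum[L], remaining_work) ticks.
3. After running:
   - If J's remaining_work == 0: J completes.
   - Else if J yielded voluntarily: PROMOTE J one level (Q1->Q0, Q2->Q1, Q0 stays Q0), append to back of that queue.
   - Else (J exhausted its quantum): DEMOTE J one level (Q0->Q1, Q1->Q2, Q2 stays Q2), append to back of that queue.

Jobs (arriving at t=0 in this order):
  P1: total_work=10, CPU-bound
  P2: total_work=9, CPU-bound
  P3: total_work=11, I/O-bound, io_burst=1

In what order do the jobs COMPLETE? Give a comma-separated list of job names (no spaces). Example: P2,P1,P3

t=0-2: P1@Q0 runs 2, rem=8, quantum used, demote→Q1. Q0=[P2,P3] Q1=[P1] Q2=[]
t=2-4: P2@Q0 runs 2, rem=7, quantum used, demote→Q1. Q0=[P3] Q1=[P1,P2] Q2=[]
t=4-5: P3@Q0 runs 1, rem=10, I/O yield, promote→Q0. Q0=[P3] Q1=[P1,P2] Q2=[]
t=5-6: P3@Q0 runs 1, rem=9, I/O yield, promote→Q0. Q0=[P3] Q1=[P1,P2] Q2=[]
t=6-7: P3@Q0 runs 1, rem=8, I/O yield, promote→Q0. Q0=[P3] Q1=[P1,P2] Q2=[]
t=7-8: P3@Q0 runs 1, rem=7, I/O yield, promote→Q0. Q0=[P3] Q1=[P1,P2] Q2=[]
t=8-9: P3@Q0 runs 1, rem=6, I/O yield, promote→Q0. Q0=[P3] Q1=[P1,P2] Q2=[]
t=9-10: P3@Q0 runs 1, rem=5, I/O yield, promote→Q0. Q0=[P3] Q1=[P1,P2] Q2=[]
t=10-11: P3@Q0 runs 1, rem=4, I/O yield, promote→Q0. Q0=[P3] Q1=[P1,P2] Q2=[]
t=11-12: P3@Q0 runs 1, rem=3, I/O yield, promote→Q0. Q0=[P3] Q1=[P1,P2] Q2=[]
t=12-13: P3@Q0 runs 1, rem=2, I/O yield, promote→Q0. Q0=[P3] Q1=[P1,P2] Q2=[]
t=13-14: P3@Q0 runs 1, rem=1, I/O yield, promote→Q0. Q0=[P3] Q1=[P1,P2] Q2=[]
t=14-15: P3@Q0 runs 1, rem=0, completes. Q0=[] Q1=[P1,P2] Q2=[]
t=15-21: P1@Q1 runs 6, rem=2, quantum used, demote→Q2. Q0=[] Q1=[P2] Q2=[P1]
t=21-27: P2@Q1 runs 6, rem=1, quantum used, demote→Q2. Q0=[] Q1=[] Q2=[P1,P2]
t=27-29: P1@Q2 runs 2, rem=0, completes. Q0=[] Q1=[] Q2=[P2]
t=29-30: P2@Q2 runs 1, rem=0, completes. Q0=[] Q1=[] Q2=[]

Answer: P3,P1,P2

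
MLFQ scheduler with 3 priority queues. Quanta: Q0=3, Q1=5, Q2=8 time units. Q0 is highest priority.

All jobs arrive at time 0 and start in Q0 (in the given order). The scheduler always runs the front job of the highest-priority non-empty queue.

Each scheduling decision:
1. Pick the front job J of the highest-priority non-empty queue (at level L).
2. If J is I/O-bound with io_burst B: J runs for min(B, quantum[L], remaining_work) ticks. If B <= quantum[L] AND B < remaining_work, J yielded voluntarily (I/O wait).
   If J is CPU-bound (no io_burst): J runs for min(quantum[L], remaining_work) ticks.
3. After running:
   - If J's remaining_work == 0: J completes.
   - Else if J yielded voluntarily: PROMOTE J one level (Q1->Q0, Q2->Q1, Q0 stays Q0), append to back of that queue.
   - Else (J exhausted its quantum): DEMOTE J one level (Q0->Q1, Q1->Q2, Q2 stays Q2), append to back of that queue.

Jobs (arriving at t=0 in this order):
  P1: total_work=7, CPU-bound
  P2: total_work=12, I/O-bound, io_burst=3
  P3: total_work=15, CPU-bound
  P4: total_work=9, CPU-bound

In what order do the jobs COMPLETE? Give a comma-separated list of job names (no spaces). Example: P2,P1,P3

Answer: P2,P1,P3,P4

Derivation:
t=0-3: P1@Q0 runs 3, rem=4, quantum used, demote→Q1. Q0=[P2,P3,P4] Q1=[P1] Q2=[]
t=3-6: P2@Q0 runs 3, rem=9, I/O yield, promote→Q0. Q0=[P3,P4,P2] Q1=[P1] Q2=[]
t=6-9: P3@Q0 runs 3, rem=12, quantum used, demote→Q1. Q0=[P4,P2] Q1=[P1,P3] Q2=[]
t=9-12: P4@Q0 runs 3, rem=6, quantum used, demote→Q1. Q0=[P2] Q1=[P1,P3,P4] Q2=[]
t=12-15: P2@Q0 runs 3, rem=6, I/O yield, promote→Q0. Q0=[P2] Q1=[P1,P3,P4] Q2=[]
t=15-18: P2@Q0 runs 3, rem=3, I/O yield, promote→Q0. Q0=[P2] Q1=[P1,P3,P4] Q2=[]
t=18-21: P2@Q0 runs 3, rem=0, completes. Q0=[] Q1=[P1,P3,P4] Q2=[]
t=21-25: P1@Q1 runs 4, rem=0, completes. Q0=[] Q1=[P3,P4] Q2=[]
t=25-30: P3@Q1 runs 5, rem=7, quantum used, demote→Q2. Q0=[] Q1=[P4] Q2=[P3]
t=30-35: P4@Q1 runs 5, rem=1, quantum used, demote→Q2. Q0=[] Q1=[] Q2=[P3,P4]
t=35-42: P3@Q2 runs 7, rem=0, completes. Q0=[] Q1=[] Q2=[P4]
t=42-43: P4@Q2 runs 1, rem=0, completes. Q0=[] Q1=[] Q2=[]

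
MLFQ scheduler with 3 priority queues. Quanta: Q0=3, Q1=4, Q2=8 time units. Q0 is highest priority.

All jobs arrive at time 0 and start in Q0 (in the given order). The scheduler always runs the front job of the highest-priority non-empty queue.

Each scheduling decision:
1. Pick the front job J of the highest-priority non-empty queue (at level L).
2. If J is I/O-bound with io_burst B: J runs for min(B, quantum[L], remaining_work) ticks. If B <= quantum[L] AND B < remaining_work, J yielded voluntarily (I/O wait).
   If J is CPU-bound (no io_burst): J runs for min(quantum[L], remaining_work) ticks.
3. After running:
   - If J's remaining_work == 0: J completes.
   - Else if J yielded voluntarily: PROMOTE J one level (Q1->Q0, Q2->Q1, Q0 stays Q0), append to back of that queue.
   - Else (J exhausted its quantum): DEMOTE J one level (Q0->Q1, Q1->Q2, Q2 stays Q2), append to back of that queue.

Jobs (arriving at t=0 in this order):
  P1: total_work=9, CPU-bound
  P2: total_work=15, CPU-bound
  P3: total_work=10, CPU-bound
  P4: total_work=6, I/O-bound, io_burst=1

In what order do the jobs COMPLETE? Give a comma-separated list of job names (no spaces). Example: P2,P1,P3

t=0-3: P1@Q0 runs 3, rem=6, quantum used, demote→Q1. Q0=[P2,P3,P4] Q1=[P1] Q2=[]
t=3-6: P2@Q0 runs 3, rem=12, quantum used, demote→Q1. Q0=[P3,P4] Q1=[P1,P2] Q2=[]
t=6-9: P3@Q0 runs 3, rem=7, quantum used, demote→Q1. Q0=[P4] Q1=[P1,P2,P3] Q2=[]
t=9-10: P4@Q0 runs 1, rem=5, I/O yield, promote→Q0. Q0=[P4] Q1=[P1,P2,P3] Q2=[]
t=10-11: P4@Q0 runs 1, rem=4, I/O yield, promote→Q0. Q0=[P4] Q1=[P1,P2,P3] Q2=[]
t=11-12: P4@Q0 runs 1, rem=3, I/O yield, promote→Q0. Q0=[P4] Q1=[P1,P2,P3] Q2=[]
t=12-13: P4@Q0 runs 1, rem=2, I/O yield, promote→Q0. Q0=[P4] Q1=[P1,P2,P3] Q2=[]
t=13-14: P4@Q0 runs 1, rem=1, I/O yield, promote→Q0. Q0=[P4] Q1=[P1,P2,P3] Q2=[]
t=14-15: P4@Q0 runs 1, rem=0, completes. Q0=[] Q1=[P1,P2,P3] Q2=[]
t=15-19: P1@Q1 runs 4, rem=2, quantum used, demote→Q2. Q0=[] Q1=[P2,P3] Q2=[P1]
t=19-23: P2@Q1 runs 4, rem=8, quantum used, demote→Q2. Q0=[] Q1=[P3] Q2=[P1,P2]
t=23-27: P3@Q1 runs 4, rem=3, quantum used, demote→Q2. Q0=[] Q1=[] Q2=[P1,P2,P3]
t=27-29: P1@Q2 runs 2, rem=0, completes. Q0=[] Q1=[] Q2=[P2,P3]
t=29-37: P2@Q2 runs 8, rem=0, completes. Q0=[] Q1=[] Q2=[P3]
t=37-40: P3@Q2 runs 3, rem=0, completes. Q0=[] Q1=[] Q2=[]

Answer: P4,P1,P2,P3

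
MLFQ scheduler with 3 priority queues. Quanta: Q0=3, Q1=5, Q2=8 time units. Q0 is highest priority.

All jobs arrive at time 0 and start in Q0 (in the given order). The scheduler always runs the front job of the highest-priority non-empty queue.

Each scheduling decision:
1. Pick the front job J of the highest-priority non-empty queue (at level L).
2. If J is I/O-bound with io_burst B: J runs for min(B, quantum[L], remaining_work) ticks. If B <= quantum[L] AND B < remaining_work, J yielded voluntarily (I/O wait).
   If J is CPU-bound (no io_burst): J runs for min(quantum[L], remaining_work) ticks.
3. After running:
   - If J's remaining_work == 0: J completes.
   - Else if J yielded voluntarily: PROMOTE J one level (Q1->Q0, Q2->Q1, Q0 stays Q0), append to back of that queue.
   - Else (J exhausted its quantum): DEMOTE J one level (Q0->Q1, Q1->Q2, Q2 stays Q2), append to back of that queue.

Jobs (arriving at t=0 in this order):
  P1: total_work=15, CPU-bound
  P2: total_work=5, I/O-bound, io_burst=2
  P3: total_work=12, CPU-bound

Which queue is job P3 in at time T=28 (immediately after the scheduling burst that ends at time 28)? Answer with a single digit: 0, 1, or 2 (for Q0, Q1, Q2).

Answer: 2

Derivation:
t=0-3: P1@Q0 runs 3, rem=12, quantum used, demote→Q1. Q0=[P2,P3] Q1=[P1] Q2=[]
t=3-5: P2@Q0 runs 2, rem=3, I/O yield, promote→Q0. Q0=[P3,P2] Q1=[P1] Q2=[]
t=5-8: P3@Q0 runs 3, rem=9, quantum used, demote→Q1. Q0=[P2] Q1=[P1,P3] Q2=[]
t=8-10: P2@Q0 runs 2, rem=1, I/O yield, promote→Q0. Q0=[P2] Q1=[P1,P3] Q2=[]
t=10-11: P2@Q0 runs 1, rem=0, completes. Q0=[] Q1=[P1,P3] Q2=[]
t=11-16: P1@Q1 runs 5, rem=7, quantum used, demote→Q2. Q0=[] Q1=[P3] Q2=[P1]
t=16-21: P3@Q1 runs 5, rem=4, quantum used, demote→Q2. Q0=[] Q1=[] Q2=[P1,P3]
t=21-28: P1@Q2 runs 7, rem=0, completes. Q0=[] Q1=[] Q2=[P3]
t=28-32: P3@Q2 runs 4, rem=0, completes. Q0=[] Q1=[] Q2=[]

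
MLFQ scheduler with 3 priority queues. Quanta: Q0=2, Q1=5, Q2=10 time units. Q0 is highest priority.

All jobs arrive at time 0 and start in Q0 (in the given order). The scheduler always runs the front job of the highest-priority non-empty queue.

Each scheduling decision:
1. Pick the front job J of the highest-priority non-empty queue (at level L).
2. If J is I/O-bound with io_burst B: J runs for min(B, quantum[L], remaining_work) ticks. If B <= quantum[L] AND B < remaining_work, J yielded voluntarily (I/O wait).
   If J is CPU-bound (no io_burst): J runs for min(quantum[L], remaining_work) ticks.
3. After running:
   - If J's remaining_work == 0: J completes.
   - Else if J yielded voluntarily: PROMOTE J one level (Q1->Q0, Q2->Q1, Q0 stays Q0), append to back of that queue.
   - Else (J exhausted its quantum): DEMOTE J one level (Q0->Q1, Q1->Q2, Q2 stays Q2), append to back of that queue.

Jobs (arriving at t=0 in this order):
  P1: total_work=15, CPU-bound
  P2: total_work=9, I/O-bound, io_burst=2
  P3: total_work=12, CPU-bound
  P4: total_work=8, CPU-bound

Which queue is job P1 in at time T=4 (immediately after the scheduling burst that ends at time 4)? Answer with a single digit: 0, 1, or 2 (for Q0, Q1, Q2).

t=0-2: P1@Q0 runs 2, rem=13, quantum used, demote→Q1. Q0=[P2,P3,P4] Q1=[P1] Q2=[]
t=2-4: P2@Q0 runs 2, rem=7, I/O yield, promote→Q0. Q0=[P3,P4,P2] Q1=[P1] Q2=[]
t=4-6: P3@Q0 runs 2, rem=10, quantum used, demote→Q1. Q0=[P4,P2] Q1=[P1,P3] Q2=[]
t=6-8: P4@Q0 runs 2, rem=6, quantum used, demote→Q1. Q0=[P2] Q1=[P1,P3,P4] Q2=[]
t=8-10: P2@Q0 runs 2, rem=5, I/O yield, promote→Q0. Q0=[P2] Q1=[P1,P3,P4] Q2=[]
t=10-12: P2@Q0 runs 2, rem=3, I/O yield, promote→Q0. Q0=[P2] Q1=[P1,P3,P4] Q2=[]
t=12-14: P2@Q0 runs 2, rem=1, I/O yield, promote→Q0. Q0=[P2] Q1=[P1,P3,P4] Q2=[]
t=14-15: P2@Q0 runs 1, rem=0, completes. Q0=[] Q1=[P1,P3,P4] Q2=[]
t=15-20: P1@Q1 runs 5, rem=8, quantum used, demote→Q2. Q0=[] Q1=[P3,P4] Q2=[P1]
t=20-25: P3@Q1 runs 5, rem=5, quantum used, demote→Q2. Q0=[] Q1=[P4] Q2=[P1,P3]
t=25-30: P4@Q1 runs 5, rem=1, quantum used, demote→Q2. Q0=[] Q1=[] Q2=[P1,P3,P4]
t=30-38: P1@Q2 runs 8, rem=0, completes. Q0=[] Q1=[] Q2=[P3,P4]
t=38-43: P3@Q2 runs 5, rem=0, completes. Q0=[] Q1=[] Q2=[P4]
t=43-44: P4@Q2 runs 1, rem=0, completes. Q0=[] Q1=[] Q2=[]

Answer: 1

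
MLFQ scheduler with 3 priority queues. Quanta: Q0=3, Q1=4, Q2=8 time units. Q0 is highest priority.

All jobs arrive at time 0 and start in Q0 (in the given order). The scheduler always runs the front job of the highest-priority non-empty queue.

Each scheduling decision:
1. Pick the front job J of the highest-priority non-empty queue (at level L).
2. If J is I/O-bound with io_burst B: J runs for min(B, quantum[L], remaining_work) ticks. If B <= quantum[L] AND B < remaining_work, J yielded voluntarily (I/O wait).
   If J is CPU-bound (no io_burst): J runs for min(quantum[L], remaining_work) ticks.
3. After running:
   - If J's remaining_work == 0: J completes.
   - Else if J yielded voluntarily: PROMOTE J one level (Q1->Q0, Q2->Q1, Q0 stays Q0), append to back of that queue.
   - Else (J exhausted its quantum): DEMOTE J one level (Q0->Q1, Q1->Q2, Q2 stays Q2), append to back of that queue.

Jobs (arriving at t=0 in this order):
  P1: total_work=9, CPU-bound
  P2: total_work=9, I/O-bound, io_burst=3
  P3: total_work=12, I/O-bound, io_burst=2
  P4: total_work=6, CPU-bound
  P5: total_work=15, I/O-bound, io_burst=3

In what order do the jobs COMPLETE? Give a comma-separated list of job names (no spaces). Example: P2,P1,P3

t=0-3: P1@Q0 runs 3, rem=6, quantum used, demote→Q1. Q0=[P2,P3,P4,P5] Q1=[P1] Q2=[]
t=3-6: P2@Q0 runs 3, rem=6, I/O yield, promote→Q0. Q0=[P3,P4,P5,P2] Q1=[P1] Q2=[]
t=6-8: P3@Q0 runs 2, rem=10, I/O yield, promote→Q0. Q0=[P4,P5,P2,P3] Q1=[P1] Q2=[]
t=8-11: P4@Q0 runs 3, rem=3, quantum used, demote→Q1. Q0=[P5,P2,P3] Q1=[P1,P4] Q2=[]
t=11-14: P5@Q0 runs 3, rem=12, I/O yield, promote→Q0. Q0=[P2,P3,P5] Q1=[P1,P4] Q2=[]
t=14-17: P2@Q0 runs 3, rem=3, I/O yield, promote→Q0. Q0=[P3,P5,P2] Q1=[P1,P4] Q2=[]
t=17-19: P3@Q0 runs 2, rem=8, I/O yield, promote→Q0. Q0=[P5,P2,P3] Q1=[P1,P4] Q2=[]
t=19-22: P5@Q0 runs 3, rem=9, I/O yield, promote→Q0. Q0=[P2,P3,P5] Q1=[P1,P4] Q2=[]
t=22-25: P2@Q0 runs 3, rem=0, completes. Q0=[P3,P5] Q1=[P1,P4] Q2=[]
t=25-27: P3@Q0 runs 2, rem=6, I/O yield, promote→Q0. Q0=[P5,P3] Q1=[P1,P4] Q2=[]
t=27-30: P5@Q0 runs 3, rem=6, I/O yield, promote→Q0. Q0=[P3,P5] Q1=[P1,P4] Q2=[]
t=30-32: P3@Q0 runs 2, rem=4, I/O yield, promote→Q0. Q0=[P5,P3] Q1=[P1,P4] Q2=[]
t=32-35: P5@Q0 runs 3, rem=3, I/O yield, promote→Q0. Q0=[P3,P5] Q1=[P1,P4] Q2=[]
t=35-37: P3@Q0 runs 2, rem=2, I/O yield, promote→Q0. Q0=[P5,P3] Q1=[P1,P4] Q2=[]
t=37-40: P5@Q0 runs 3, rem=0, completes. Q0=[P3] Q1=[P1,P4] Q2=[]
t=40-42: P3@Q0 runs 2, rem=0, completes. Q0=[] Q1=[P1,P4] Q2=[]
t=42-46: P1@Q1 runs 4, rem=2, quantum used, demote→Q2. Q0=[] Q1=[P4] Q2=[P1]
t=46-49: P4@Q1 runs 3, rem=0, completes. Q0=[] Q1=[] Q2=[P1]
t=49-51: P1@Q2 runs 2, rem=0, completes. Q0=[] Q1=[] Q2=[]

Answer: P2,P5,P3,P4,P1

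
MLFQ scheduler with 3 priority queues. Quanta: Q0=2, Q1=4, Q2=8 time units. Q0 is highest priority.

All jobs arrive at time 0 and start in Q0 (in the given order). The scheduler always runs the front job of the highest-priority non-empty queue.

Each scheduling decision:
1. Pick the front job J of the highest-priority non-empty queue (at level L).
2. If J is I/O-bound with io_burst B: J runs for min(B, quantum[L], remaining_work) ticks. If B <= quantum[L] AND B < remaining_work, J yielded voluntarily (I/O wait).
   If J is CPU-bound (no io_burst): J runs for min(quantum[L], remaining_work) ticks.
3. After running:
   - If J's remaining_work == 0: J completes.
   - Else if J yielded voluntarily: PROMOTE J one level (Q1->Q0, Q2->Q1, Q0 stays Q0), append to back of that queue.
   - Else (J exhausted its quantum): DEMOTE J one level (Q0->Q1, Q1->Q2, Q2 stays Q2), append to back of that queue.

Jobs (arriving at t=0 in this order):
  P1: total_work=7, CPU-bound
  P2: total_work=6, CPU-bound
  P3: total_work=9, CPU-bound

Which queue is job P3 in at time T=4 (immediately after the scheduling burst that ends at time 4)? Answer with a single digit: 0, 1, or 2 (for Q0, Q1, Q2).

t=0-2: P1@Q0 runs 2, rem=5, quantum used, demote→Q1. Q0=[P2,P3] Q1=[P1] Q2=[]
t=2-4: P2@Q0 runs 2, rem=4, quantum used, demote→Q1. Q0=[P3] Q1=[P1,P2] Q2=[]
t=4-6: P3@Q0 runs 2, rem=7, quantum used, demote→Q1. Q0=[] Q1=[P1,P2,P3] Q2=[]
t=6-10: P1@Q1 runs 4, rem=1, quantum used, demote→Q2. Q0=[] Q1=[P2,P3] Q2=[P1]
t=10-14: P2@Q1 runs 4, rem=0, completes. Q0=[] Q1=[P3] Q2=[P1]
t=14-18: P3@Q1 runs 4, rem=3, quantum used, demote→Q2. Q0=[] Q1=[] Q2=[P1,P3]
t=18-19: P1@Q2 runs 1, rem=0, completes. Q0=[] Q1=[] Q2=[P3]
t=19-22: P3@Q2 runs 3, rem=0, completes. Q0=[] Q1=[] Q2=[]

Answer: 0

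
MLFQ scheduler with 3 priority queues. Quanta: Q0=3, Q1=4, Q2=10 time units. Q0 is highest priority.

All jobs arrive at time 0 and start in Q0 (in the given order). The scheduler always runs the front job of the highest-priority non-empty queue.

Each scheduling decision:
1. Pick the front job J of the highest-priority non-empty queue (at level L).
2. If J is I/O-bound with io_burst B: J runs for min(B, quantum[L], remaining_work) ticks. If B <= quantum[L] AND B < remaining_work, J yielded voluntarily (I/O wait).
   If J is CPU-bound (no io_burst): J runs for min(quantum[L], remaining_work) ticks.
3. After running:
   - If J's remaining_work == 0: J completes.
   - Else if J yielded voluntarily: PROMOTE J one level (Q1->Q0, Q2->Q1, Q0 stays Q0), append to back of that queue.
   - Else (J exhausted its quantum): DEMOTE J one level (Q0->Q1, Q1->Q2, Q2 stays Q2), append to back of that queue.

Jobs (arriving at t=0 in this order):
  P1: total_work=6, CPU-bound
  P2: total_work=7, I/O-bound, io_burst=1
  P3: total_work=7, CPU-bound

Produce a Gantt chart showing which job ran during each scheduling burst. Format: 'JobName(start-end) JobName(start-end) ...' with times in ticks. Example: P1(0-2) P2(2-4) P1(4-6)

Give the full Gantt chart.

Answer: P1(0-3) P2(3-4) P3(4-7) P2(7-8) P2(8-9) P2(9-10) P2(10-11) P2(11-12) P2(12-13) P1(13-16) P3(16-20)

Derivation:
t=0-3: P1@Q0 runs 3, rem=3, quantum used, demote→Q1. Q0=[P2,P3] Q1=[P1] Q2=[]
t=3-4: P2@Q0 runs 1, rem=6, I/O yield, promote→Q0. Q0=[P3,P2] Q1=[P1] Q2=[]
t=4-7: P3@Q0 runs 3, rem=4, quantum used, demote→Q1. Q0=[P2] Q1=[P1,P3] Q2=[]
t=7-8: P2@Q0 runs 1, rem=5, I/O yield, promote→Q0. Q0=[P2] Q1=[P1,P3] Q2=[]
t=8-9: P2@Q0 runs 1, rem=4, I/O yield, promote→Q0. Q0=[P2] Q1=[P1,P3] Q2=[]
t=9-10: P2@Q0 runs 1, rem=3, I/O yield, promote→Q0. Q0=[P2] Q1=[P1,P3] Q2=[]
t=10-11: P2@Q0 runs 1, rem=2, I/O yield, promote→Q0. Q0=[P2] Q1=[P1,P3] Q2=[]
t=11-12: P2@Q0 runs 1, rem=1, I/O yield, promote→Q0. Q0=[P2] Q1=[P1,P3] Q2=[]
t=12-13: P2@Q0 runs 1, rem=0, completes. Q0=[] Q1=[P1,P3] Q2=[]
t=13-16: P1@Q1 runs 3, rem=0, completes. Q0=[] Q1=[P3] Q2=[]
t=16-20: P3@Q1 runs 4, rem=0, completes. Q0=[] Q1=[] Q2=[]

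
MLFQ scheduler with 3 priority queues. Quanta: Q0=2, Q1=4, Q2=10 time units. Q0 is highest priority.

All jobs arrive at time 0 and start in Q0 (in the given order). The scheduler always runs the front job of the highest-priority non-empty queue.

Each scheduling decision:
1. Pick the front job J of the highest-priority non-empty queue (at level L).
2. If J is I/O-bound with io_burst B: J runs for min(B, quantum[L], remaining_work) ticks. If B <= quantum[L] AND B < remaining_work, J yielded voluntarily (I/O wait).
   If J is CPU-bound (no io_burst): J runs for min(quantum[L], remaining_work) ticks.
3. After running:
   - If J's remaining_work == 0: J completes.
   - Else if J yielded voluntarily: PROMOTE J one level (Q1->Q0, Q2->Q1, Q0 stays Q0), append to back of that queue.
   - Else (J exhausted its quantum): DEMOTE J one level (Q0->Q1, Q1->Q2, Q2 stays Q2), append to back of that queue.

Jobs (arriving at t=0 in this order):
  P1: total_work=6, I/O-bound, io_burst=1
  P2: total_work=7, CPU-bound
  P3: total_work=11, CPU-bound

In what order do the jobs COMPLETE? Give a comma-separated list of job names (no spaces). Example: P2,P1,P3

Answer: P1,P2,P3

Derivation:
t=0-1: P1@Q0 runs 1, rem=5, I/O yield, promote→Q0. Q0=[P2,P3,P1] Q1=[] Q2=[]
t=1-3: P2@Q0 runs 2, rem=5, quantum used, demote→Q1. Q0=[P3,P1] Q1=[P2] Q2=[]
t=3-5: P3@Q0 runs 2, rem=9, quantum used, demote→Q1. Q0=[P1] Q1=[P2,P3] Q2=[]
t=5-6: P1@Q0 runs 1, rem=4, I/O yield, promote→Q0. Q0=[P1] Q1=[P2,P3] Q2=[]
t=6-7: P1@Q0 runs 1, rem=3, I/O yield, promote→Q0. Q0=[P1] Q1=[P2,P3] Q2=[]
t=7-8: P1@Q0 runs 1, rem=2, I/O yield, promote→Q0. Q0=[P1] Q1=[P2,P3] Q2=[]
t=8-9: P1@Q0 runs 1, rem=1, I/O yield, promote→Q0. Q0=[P1] Q1=[P2,P3] Q2=[]
t=9-10: P1@Q0 runs 1, rem=0, completes. Q0=[] Q1=[P2,P3] Q2=[]
t=10-14: P2@Q1 runs 4, rem=1, quantum used, demote→Q2. Q0=[] Q1=[P3] Q2=[P2]
t=14-18: P3@Q1 runs 4, rem=5, quantum used, demote→Q2. Q0=[] Q1=[] Q2=[P2,P3]
t=18-19: P2@Q2 runs 1, rem=0, completes. Q0=[] Q1=[] Q2=[P3]
t=19-24: P3@Q2 runs 5, rem=0, completes. Q0=[] Q1=[] Q2=[]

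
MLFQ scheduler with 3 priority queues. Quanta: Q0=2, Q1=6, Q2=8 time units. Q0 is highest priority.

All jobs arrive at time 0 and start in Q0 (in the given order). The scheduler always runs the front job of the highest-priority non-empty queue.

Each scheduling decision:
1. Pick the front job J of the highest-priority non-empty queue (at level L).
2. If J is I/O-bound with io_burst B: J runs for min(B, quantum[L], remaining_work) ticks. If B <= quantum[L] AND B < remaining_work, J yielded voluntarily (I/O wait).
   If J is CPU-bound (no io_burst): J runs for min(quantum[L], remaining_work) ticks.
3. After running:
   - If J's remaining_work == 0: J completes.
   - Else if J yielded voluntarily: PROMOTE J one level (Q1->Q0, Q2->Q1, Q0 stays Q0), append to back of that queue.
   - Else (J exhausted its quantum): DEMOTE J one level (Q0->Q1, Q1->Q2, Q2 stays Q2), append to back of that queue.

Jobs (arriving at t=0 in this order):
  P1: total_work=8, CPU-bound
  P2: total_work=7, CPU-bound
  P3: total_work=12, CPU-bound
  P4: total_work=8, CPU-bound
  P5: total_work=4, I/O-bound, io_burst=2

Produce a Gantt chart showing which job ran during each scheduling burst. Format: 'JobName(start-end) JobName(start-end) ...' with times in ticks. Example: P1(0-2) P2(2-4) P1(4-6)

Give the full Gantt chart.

t=0-2: P1@Q0 runs 2, rem=6, quantum used, demote→Q1. Q0=[P2,P3,P4,P5] Q1=[P1] Q2=[]
t=2-4: P2@Q0 runs 2, rem=5, quantum used, demote→Q1. Q0=[P3,P4,P5] Q1=[P1,P2] Q2=[]
t=4-6: P3@Q0 runs 2, rem=10, quantum used, demote→Q1. Q0=[P4,P5] Q1=[P1,P2,P3] Q2=[]
t=6-8: P4@Q0 runs 2, rem=6, quantum used, demote→Q1. Q0=[P5] Q1=[P1,P2,P3,P4] Q2=[]
t=8-10: P5@Q0 runs 2, rem=2, I/O yield, promote→Q0. Q0=[P5] Q1=[P1,P2,P3,P4] Q2=[]
t=10-12: P5@Q0 runs 2, rem=0, completes. Q0=[] Q1=[P1,P2,P3,P4] Q2=[]
t=12-18: P1@Q1 runs 6, rem=0, completes. Q0=[] Q1=[P2,P3,P4] Q2=[]
t=18-23: P2@Q1 runs 5, rem=0, completes. Q0=[] Q1=[P3,P4] Q2=[]
t=23-29: P3@Q1 runs 6, rem=4, quantum used, demote→Q2. Q0=[] Q1=[P4] Q2=[P3]
t=29-35: P4@Q1 runs 6, rem=0, completes. Q0=[] Q1=[] Q2=[P3]
t=35-39: P3@Q2 runs 4, rem=0, completes. Q0=[] Q1=[] Q2=[]

Answer: P1(0-2) P2(2-4) P3(4-6) P4(6-8) P5(8-10) P5(10-12) P1(12-18) P2(18-23) P3(23-29) P4(29-35) P3(35-39)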